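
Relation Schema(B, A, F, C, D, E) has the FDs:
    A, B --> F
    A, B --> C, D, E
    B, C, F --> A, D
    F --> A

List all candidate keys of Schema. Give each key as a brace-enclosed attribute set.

{A, B}, {B, F}

Attributes never on any right-hand side: {B} — every candidate key must contain it.
{A, B}⁺ = {A, B, C, D, E, F}, which is every attribute, so {A, B} is a candidate key.
{B, F}⁺ = {A, B, C, D, E, F}, which is every attribute, so {B, F} is a candidate key.
No proper subset of any of these is a key, and no other minimal superkey exists.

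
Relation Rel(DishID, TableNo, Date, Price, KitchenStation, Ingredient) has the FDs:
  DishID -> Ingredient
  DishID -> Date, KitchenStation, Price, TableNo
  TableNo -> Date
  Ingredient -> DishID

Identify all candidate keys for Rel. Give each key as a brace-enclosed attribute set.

Closure of {DishID} is {Date, DishID, Ingredient, KitchenStation, Price, TableNo}, the whole schema; {DishID} is a candidate key.
Closure of {Ingredient} is {Date, DishID, Ingredient, KitchenStation, Price, TableNo}, the whole schema; {Ingredient} is a candidate key.
These are minimal and exhaustive — every other superkey contains one of them.

{DishID}, {Ingredient}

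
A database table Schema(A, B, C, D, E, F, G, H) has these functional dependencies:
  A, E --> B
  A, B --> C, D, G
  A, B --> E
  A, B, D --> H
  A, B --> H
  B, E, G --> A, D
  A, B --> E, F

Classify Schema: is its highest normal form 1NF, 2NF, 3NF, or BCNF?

BCNF

Candidate keys: {A, B}, {A, E}, {B, E, G}. Prime attributes: {A, B, E, G}.
Each dependency's left side is a superkey — BCNF holds.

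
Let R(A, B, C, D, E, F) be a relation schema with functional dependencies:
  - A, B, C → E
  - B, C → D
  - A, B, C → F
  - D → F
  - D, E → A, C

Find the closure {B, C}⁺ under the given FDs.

Start with {B, C}.
B, C → D applies; add {D} → now {B, C, D}.
D → F applies; add {F} → now {B, C, D, F}.
No further FD applies.

{B, C, D, F}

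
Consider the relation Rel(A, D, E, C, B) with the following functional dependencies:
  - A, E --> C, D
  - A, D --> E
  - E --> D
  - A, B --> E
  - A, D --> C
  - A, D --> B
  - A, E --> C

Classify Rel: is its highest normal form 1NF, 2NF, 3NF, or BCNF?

Candidate keys: {A, B}, {A, D}, {A, E}. Prime attributes: {A, B, D, E}.
E --> D breaks BCNF: {E}⁺ = {D, E}, so {E} is not a superkey.
But every attribute on its right side ({D}) is prime, and the same holds for every other non-superkey FD, so 3NF still holds.

3NF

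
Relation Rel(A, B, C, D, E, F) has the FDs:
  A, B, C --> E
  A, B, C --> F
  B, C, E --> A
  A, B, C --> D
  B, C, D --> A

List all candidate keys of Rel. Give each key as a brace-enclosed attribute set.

{A, B, C}, {B, C, D}, {B, C, E}

{B, C} never appear on the right of any FD, so every key must include all of them.
{A, B, C}⁺ = {A, B, C, D, E, F} — all of the relation — so {A, B, C} is a candidate key.
{B, C, D}⁺ = {A, B, C, D, E, F} — all of the relation — so {B, C, D} is a candidate key.
{B, C, E}⁺ = {A, B, C, D, E, F} — all of the relation — so {B, C, E} is a candidate key.
Any other superkey properly contains one of these, so there are no further candidate keys.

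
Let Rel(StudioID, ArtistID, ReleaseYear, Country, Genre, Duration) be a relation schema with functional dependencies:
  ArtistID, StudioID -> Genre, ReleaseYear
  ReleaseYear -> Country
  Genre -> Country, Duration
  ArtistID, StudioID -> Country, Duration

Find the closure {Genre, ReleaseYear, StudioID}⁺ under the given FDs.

{Country, Duration, Genre, ReleaseYear, StudioID}

Start with {Genre, ReleaseYear, StudioID}.
ReleaseYear -> Country applies; add {Country} → now {Country, Genre, ReleaseYear, StudioID}.
Genre -> Country, Duration applies; add {Duration} → now {Country, Duration, Genre, ReleaseYear, StudioID}.
No further FD applies.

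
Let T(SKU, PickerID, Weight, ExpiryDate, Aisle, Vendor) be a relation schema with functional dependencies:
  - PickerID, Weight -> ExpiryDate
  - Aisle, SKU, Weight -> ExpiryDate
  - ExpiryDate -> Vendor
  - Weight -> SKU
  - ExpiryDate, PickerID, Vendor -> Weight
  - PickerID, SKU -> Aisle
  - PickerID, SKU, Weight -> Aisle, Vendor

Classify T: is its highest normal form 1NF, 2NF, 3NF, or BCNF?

Candidate keys: {ExpiryDate, PickerID}, {PickerID, Weight}. Prime attributes: {ExpiryDate, PickerID, Weight}.
Aisle, SKU, Weight -> ExpiryDate breaks BCNF: {Aisle, SKU, Weight}⁺ = {Aisle, ExpiryDate, SKU, Vendor, Weight}, so {Aisle, SKU, Weight} is not a superkey.
ExpiryDate -> Vendor determines the non-prime attribute {Vendor} from a non-superkey — 3NF is violated.
{ExpiryDate} is a proper subset of the key {ExpiryDate, PickerID}, and {ExpiryDate}⁺ contains the non-prime attribute {Vendor} — a partial dependency, so 2NF is violated.

1NF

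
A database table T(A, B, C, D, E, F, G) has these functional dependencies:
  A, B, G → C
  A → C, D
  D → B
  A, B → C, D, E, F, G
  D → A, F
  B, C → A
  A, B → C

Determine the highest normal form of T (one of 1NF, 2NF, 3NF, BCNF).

BCNF

Candidate keys: {A}, {B, C}, {D}. Prime attributes: {A, B, C, D}.
The left-hand side of every FD is a superkey, so BCNF is satisfied.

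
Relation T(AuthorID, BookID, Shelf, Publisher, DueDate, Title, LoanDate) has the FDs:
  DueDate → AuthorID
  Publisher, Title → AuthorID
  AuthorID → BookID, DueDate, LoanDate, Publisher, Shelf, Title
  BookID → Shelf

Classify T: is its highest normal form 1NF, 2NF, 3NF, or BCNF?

2NF

Candidate keys: {AuthorID}, {DueDate}, {Publisher, Title}. Prime attributes: {AuthorID, DueDate, Publisher, Title}.
For BookID → Shelf we have {BookID}⁺ = {BookID, Shelf}; {BookID} is not a superkey, so BCNF fails.
BookID → Shelf determines the non-prime attribute {Shelf} from a non-superkey — 3NF is violated.
Checking every proper subset of each key, none determines a non-prime attribute — 2NF is satisfied.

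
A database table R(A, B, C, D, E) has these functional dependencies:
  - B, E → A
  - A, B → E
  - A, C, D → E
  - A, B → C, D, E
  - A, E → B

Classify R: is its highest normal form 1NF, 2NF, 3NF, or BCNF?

Candidate keys: {A, B}, {A, C, D}, {A, E}, {B, E}. Prime attributes: {A, B, C, D, E}.
Each dependency's left side is a superkey — BCNF holds.

BCNF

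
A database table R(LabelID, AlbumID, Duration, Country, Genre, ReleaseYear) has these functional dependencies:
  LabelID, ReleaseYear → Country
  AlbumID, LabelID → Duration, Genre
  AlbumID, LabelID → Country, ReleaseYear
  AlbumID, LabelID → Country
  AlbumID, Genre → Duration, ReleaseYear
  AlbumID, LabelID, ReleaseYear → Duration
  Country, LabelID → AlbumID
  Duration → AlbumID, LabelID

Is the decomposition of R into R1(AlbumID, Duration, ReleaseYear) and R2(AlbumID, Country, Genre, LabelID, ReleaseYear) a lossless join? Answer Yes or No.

No

R1 ∩ R2 = {AlbumID, ReleaseYear}; its closure under F is {AlbumID, ReleaseYear}.
R1 ⊄ {AlbumID, ReleaseYear} and R2 ⊄ {AlbumID, ReleaseYear}, so the split is lossy.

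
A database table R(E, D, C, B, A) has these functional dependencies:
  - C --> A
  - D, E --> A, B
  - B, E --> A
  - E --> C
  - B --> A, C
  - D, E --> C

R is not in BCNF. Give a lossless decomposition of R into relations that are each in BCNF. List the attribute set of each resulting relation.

{A, C}; {B, D, E}; {C, E}

Candidate key of the original relation: {D, E}.
Within {A, B, C, D, E}: {C}⁺ ∩ {A, B, C, D, E} = {A, C}, not the whole set, so C --> A violates BCNF; decompose into {A, C} and {B, C, D, E}.
{A, C} is in BCNF.
Within {B, C, D, E}: {B, E}⁺ ∩ {B, C, D, E} = {B, C, E}, not the whole set, so B, E --> C violates BCNF; decompose into {B, C, E} and {B, D, E}.
Within {B, C, E}: {E}⁺ ∩ {B, C, E} = {C, E}, not the whole set, so E --> C violates BCNF; decompose into {C, E} and {B, E}.
{C, E} is in BCNF.
{B, E} is in BCNF.
{B, D, E} is in BCNF.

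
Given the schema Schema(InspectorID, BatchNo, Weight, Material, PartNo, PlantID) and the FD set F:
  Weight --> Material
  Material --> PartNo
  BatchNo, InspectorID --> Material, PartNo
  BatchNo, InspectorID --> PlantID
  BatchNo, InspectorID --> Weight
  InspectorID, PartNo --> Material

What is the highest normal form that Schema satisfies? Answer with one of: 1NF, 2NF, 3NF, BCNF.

2NF

Candidate key: {BatchNo, InspectorID}. Prime attributes: {BatchNo, InspectorID}.
For Weight --> Material we have {Weight}⁺ = {Material, PartNo, Weight}; {Weight} is not a superkey, so BCNF fails.
Weight --> Material determines the non-prime attribute {Material} from a non-superkey — 3NF is violated.
Checking every proper subset of each key, none determines a non-prime attribute — 2NF is satisfied.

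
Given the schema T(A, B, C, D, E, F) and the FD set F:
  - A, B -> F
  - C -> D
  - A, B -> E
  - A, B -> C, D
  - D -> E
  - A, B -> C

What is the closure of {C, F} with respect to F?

Start with {C, F}.
C -> D applies; add {D} → now {C, D, F}.
D -> E applies; add {E} → now {C, D, E, F}.
No further FD applies.

{C, D, E, F}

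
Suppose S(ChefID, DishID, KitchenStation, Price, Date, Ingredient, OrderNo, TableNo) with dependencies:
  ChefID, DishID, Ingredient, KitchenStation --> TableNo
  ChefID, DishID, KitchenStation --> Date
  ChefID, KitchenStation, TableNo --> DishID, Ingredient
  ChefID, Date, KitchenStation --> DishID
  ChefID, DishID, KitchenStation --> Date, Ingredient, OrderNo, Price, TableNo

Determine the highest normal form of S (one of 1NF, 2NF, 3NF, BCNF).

Candidate keys: {ChefID, Date, KitchenStation}, {ChefID, DishID, KitchenStation}, {ChefID, KitchenStation, TableNo}. Prime attributes: {ChefID, Date, DishID, KitchenStation, TableNo}.
Every FD has a superkey on the left, so the relation is in BCNF.

BCNF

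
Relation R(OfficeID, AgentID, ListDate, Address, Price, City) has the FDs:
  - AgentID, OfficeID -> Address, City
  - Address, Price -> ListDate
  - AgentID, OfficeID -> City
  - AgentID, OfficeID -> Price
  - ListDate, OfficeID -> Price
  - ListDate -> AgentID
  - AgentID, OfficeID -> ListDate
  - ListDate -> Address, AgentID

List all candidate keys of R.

{Address, OfficeID, Price}, {AgentID, OfficeID}, {ListDate, OfficeID}

Attributes never on any right-hand side: {OfficeID} — every candidate key must contain it.
{AgentID, OfficeID}⁺ = {Address, AgentID, City, ListDate, OfficeID, Price} — all of the relation — so {AgentID, OfficeID} is a candidate key.
{ListDate, OfficeID}⁺ = {Address, AgentID, City, ListDate, OfficeID, Price} — all of the relation — so {ListDate, OfficeID} is a candidate key.
{Address, OfficeID, Price}⁺ = {Address, AgentID, City, ListDate, OfficeID, Price} — all of the relation — so {Address, OfficeID, Price} is a candidate key.
These are minimal and exhaustive — every other superkey contains one of them.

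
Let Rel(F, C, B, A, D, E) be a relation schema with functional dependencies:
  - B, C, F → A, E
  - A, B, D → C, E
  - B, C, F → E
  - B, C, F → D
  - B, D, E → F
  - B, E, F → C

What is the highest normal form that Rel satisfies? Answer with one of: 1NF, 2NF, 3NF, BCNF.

Candidate keys: {A, B, D}, {B, C, F}, {B, D, E}, {B, E, F}. Prime attributes: {A, B, C, D, E, F}.
Every FD has a superkey on the left, so the relation is in BCNF.

BCNF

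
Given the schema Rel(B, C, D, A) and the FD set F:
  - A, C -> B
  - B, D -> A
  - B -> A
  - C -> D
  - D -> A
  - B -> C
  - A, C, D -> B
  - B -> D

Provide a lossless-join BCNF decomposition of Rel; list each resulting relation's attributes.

Candidate keys of the original relation: {B}, {C}.
{A, B, C, D}: {D} determines {A, D} here but is not a superkey — split on D -> A, giving {A, D} and {B, C, D}.
{A, D} has no BCNF violation.
{B, C, D} has no BCNF violation.

{A, D}; {B, C, D}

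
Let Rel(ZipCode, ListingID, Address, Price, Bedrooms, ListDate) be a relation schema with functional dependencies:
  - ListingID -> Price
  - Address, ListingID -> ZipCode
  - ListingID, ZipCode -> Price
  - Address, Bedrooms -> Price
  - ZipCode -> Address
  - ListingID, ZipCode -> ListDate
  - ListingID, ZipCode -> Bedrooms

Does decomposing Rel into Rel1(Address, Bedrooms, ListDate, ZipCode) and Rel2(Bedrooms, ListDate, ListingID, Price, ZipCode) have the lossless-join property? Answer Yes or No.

Yes

Common attributes: {Bedrooms, ListDate, ZipCode}; their closure is {Address, Bedrooms, ListDate, Price, ZipCode}.
This includes all of Rel1, so the common attributes are a superkey of Rel1 — the join is lossless.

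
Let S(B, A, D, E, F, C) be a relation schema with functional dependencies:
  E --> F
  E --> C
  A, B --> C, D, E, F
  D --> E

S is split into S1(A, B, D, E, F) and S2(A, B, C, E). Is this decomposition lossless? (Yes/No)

The shared attributes are {A, B, E} and {A, B, E}⁺ = {A, B, C, D, E, F}.
Since S1 ⊆ {A, B, C, D, E, F}, the intersection is a superkey of S1; the decomposition is lossless.

Yes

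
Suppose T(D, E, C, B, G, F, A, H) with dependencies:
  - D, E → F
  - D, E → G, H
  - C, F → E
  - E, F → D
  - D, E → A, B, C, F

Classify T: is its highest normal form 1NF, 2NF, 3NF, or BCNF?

BCNF

Candidate keys: {C, F}, {D, E}, {E, F}. Prime attributes: {C, D, E, F}.
Every FD has a superkey on the left, so the relation is in BCNF.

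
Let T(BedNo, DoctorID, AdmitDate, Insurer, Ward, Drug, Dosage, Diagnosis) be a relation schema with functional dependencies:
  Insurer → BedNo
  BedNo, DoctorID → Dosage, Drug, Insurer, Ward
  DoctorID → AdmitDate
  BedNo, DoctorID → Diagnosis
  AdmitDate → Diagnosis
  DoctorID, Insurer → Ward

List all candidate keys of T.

{BedNo, DoctorID}, {DoctorID, Insurer}

No FD produces {DoctorID}, so it must be in every candidate key.
{BedNo, DoctorID}⁺ = {AdmitDate, BedNo, Diagnosis, DoctorID, Dosage, Drug, Insurer, Ward}, which is every attribute, so {BedNo, DoctorID} is a candidate key.
{DoctorID, Insurer}⁺ = {AdmitDate, BedNo, Diagnosis, DoctorID, Dosage, Drug, Insurer, Ward}, which is every attribute, so {DoctorID, Insurer} is a candidate key.
Any other superkey properly contains one of these, so there are no further candidate keys.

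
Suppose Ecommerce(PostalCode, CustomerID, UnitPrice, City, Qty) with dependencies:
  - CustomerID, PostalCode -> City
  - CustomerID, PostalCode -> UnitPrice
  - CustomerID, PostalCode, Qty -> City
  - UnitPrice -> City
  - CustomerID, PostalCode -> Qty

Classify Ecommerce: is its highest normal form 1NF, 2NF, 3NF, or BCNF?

2NF

Candidate key: {CustomerID, PostalCode}. Prime attributes: {CustomerID, PostalCode}.
For UnitPrice -> City we have {UnitPrice}⁺ = {City, UnitPrice}; {UnitPrice} is not a superkey, so BCNF fails.
UnitPrice -> City has non-prime {City} on the right and a non-superkey on the left, so 3NF fails.
No proper subset of a key has a non-prime attribute in its closure, so there is no partial dependency; 2NF holds.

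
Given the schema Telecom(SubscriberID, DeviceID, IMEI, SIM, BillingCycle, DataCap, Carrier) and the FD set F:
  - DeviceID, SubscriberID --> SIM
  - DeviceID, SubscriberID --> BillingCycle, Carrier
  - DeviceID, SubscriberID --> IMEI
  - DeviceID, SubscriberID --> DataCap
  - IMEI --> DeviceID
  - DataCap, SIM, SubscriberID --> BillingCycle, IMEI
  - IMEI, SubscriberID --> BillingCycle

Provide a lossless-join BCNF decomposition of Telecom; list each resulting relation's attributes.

{BillingCycle, Carrier, DataCap, IMEI, SIM, SubscriberID}; {DeviceID, IMEI}

Candidate keys of the original relation: {DataCap, SIM, SubscriberID}, {DeviceID, SubscriberID}, {IMEI, SubscriberID}.
{BillingCycle, Carrier, DataCap, DeviceID, IMEI, SIM, SubscriberID}: {IMEI} determines {DeviceID, IMEI} here but is not a superkey — split on IMEI --> DeviceID, giving {DeviceID, IMEI} and {BillingCycle, Carrier, DataCap, IMEI, SIM, SubscriberID}.
{DeviceID, IMEI} is in BCNF.
{BillingCycle, Carrier, DataCap, IMEI, SIM, SubscriberID} is in BCNF.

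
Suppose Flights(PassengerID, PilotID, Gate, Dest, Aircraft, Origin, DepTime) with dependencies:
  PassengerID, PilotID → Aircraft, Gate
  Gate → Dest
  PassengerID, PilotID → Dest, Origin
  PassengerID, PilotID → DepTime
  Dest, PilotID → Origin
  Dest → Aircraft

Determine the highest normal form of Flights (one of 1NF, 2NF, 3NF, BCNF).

2NF

Candidate key: {PassengerID, PilotID}. Prime attributes: {PassengerID, PilotID}.
Gate → Dest breaks BCNF: {Gate}⁺ = {Aircraft, Dest, Gate}, so {Gate} is not a superkey.
Because {Dest} is non-prime and the left side of Gate → Dest is not a superkey, the relation is not in 3NF.
No non-prime attribute depends on a proper subset of any candidate key, so 2NF holds.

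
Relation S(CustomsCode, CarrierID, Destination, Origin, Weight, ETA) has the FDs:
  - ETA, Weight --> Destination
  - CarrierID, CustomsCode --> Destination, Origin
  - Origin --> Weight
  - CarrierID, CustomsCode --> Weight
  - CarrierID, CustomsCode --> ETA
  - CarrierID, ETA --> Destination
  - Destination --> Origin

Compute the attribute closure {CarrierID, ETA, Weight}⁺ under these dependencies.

{CarrierID, Destination, ETA, Origin, Weight}

Start with {CarrierID, ETA, Weight}.
ETA, Weight --> Destination applies; add {Destination} → now {CarrierID, Destination, ETA, Weight}.
Destination --> Origin applies; add {Origin} → now {CarrierID, Destination, ETA, Origin, Weight}.
No further FD applies.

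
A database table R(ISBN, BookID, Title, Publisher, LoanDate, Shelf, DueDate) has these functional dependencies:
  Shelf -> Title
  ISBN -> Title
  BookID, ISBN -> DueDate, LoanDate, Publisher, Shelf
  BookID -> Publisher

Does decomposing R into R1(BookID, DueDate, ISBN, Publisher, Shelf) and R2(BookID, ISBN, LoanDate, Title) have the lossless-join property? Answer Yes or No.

Yes

The shared attributes are {BookID, ISBN} and {BookID, ISBN}⁺ = {BookID, DueDate, ISBN, LoanDate, Publisher, Shelf, Title}.
R1 is contained in that closure, so R1 ∩ R2 -> R1 holds and the join is lossless.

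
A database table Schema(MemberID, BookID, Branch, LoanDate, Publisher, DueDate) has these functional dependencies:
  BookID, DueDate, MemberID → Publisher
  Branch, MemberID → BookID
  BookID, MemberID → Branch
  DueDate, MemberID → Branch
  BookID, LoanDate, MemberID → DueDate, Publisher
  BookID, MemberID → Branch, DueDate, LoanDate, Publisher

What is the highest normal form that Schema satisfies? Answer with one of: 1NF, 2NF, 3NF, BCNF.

BCNF

Candidate keys: {BookID, MemberID}, {Branch, MemberID}, {DueDate, MemberID}. Prime attributes: {BookID, Branch, DueDate, MemberID}.
Every FD has a superkey on the left, so the relation is in BCNF.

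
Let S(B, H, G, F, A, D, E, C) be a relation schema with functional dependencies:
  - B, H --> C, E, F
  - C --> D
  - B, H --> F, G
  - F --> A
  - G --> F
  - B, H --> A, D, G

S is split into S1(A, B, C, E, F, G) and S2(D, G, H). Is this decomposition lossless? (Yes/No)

No

S1 ∩ S2 = {G}; its closure under F is {A, F, G}.
S1 ⊄ {A, F, G} and S2 ⊄ {A, F, G}, so the split is lossy.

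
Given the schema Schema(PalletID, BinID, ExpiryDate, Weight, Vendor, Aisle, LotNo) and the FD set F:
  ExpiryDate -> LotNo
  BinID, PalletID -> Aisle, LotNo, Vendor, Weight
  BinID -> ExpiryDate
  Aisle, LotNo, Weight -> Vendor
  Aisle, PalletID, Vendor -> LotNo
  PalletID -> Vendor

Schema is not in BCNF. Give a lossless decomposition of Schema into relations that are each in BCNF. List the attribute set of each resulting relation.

Candidate key of the original relation: {BinID, PalletID}.
{Aisle, BinID, ExpiryDate, LotNo, PalletID, Vendor, Weight}: {ExpiryDate} determines {ExpiryDate, LotNo} here but is not a superkey — split on ExpiryDate -> LotNo, giving {ExpiryDate, LotNo} and {Aisle, BinID, ExpiryDate, PalletID, Vendor, Weight}.
{ExpiryDate, LotNo} has no BCNF violation.
{Aisle, BinID, ExpiryDate, PalletID, Vendor, Weight}: {BinID} determines {BinID, ExpiryDate} here but is not a superkey — split on BinID -> ExpiryDate, giving {BinID, ExpiryDate} and {Aisle, BinID, PalletID, Vendor, Weight}.
{BinID, ExpiryDate} has no BCNF violation.
{Aisle, BinID, PalletID, Vendor, Weight}: {PalletID} determines {PalletID, Vendor} here but is not a superkey — split on PalletID -> Vendor, giving {PalletID, Vendor} and {Aisle, BinID, PalletID, Weight}.
{PalletID, Vendor} has no BCNF violation.
{Aisle, BinID, PalletID, Weight} has no BCNF violation.

{Aisle, BinID, PalletID, Weight}; {BinID, ExpiryDate}; {ExpiryDate, LotNo}; {PalletID, Vendor}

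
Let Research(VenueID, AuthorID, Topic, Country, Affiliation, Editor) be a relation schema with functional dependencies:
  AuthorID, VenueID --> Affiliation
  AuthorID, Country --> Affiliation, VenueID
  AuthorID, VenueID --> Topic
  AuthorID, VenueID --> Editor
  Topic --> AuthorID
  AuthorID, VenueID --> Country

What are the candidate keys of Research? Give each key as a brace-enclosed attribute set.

Closure of {AuthorID, Country} is {Affiliation, AuthorID, Country, Editor, Topic, VenueID}, the whole schema; {AuthorID, Country} is a candidate key.
Closure of {AuthorID, VenueID} is {Affiliation, AuthorID, Country, Editor, Topic, VenueID}, the whole schema; {AuthorID, VenueID} is a candidate key.
Closure of {Country, Topic} is {Affiliation, AuthorID, Country, Editor, Topic, VenueID}, the whole schema; {Country, Topic} is a candidate key.
Closure of {Topic, VenueID} is {Affiliation, AuthorID, Country, Editor, Topic, VenueID}, the whole schema; {Topic, VenueID} is a candidate key.
No proper subset of any of these is a key, and no other minimal superkey exists.

{AuthorID, Country}, {AuthorID, VenueID}, {Country, Topic}, {Topic, VenueID}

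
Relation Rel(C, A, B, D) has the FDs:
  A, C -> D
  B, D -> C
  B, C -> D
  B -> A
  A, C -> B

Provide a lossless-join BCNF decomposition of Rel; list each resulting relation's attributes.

{A, B}; {B, C, D}

Candidate keys of the original relation: {A, C}, {B, C}, {B, D}.
In {A, B, C, D}, {B} is not a superkey ({B}⁺ restricted to this set is {A, B}), so split on B -> A into {A, B} and {B, C, D}.
{A, B}: every determinant is a superkey — BCNF.
{B, C, D}: every determinant is a superkey — BCNF.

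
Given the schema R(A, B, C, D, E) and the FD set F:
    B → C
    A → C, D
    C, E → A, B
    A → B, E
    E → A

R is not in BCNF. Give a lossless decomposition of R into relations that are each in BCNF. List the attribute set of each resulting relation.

Candidate keys of the original relation: {A}, {E}.
In {A, B, C, D, E}, {B} is not a superkey ({B}⁺ restricted to this set is {B, C}), so split on B → C into {B, C} and {A, B, D, E}.
{B, C}: every determinant is a superkey — BCNF.
{A, B, D, E}: every determinant is a superkey — BCNF.

{A, B, D, E}; {B, C}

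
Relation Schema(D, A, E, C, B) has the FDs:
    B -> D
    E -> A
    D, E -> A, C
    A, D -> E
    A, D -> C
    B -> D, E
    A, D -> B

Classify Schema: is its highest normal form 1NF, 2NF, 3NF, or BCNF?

3NF

Candidate keys: {A, D}, {B}, {D, E}. Prime attributes: {A, B, D, E}.
E -> A breaks BCNF: {E}⁺ = {A, E}, so {E} is not a superkey.
Since {A} ⊆ prime attributes and every other non-superkey FD also has a prime right side, the schema is in 3NF.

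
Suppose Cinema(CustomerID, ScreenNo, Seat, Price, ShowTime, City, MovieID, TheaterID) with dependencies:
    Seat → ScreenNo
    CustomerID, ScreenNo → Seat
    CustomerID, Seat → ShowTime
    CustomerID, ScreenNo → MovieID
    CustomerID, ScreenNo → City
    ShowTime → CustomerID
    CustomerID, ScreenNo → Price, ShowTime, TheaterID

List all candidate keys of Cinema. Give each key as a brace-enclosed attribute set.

{CustomerID, ScreenNo}, {CustomerID, Seat}, {ScreenNo, ShowTime}, {Seat, ShowTime}

Closure of {CustomerID, ScreenNo} is {City, CustomerID, MovieID, Price, ScreenNo, Seat, ShowTime, TheaterID}, the whole schema; {CustomerID, ScreenNo} is a candidate key.
Closure of {CustomerID, Seat} is {City, CustomerID, MovieID, Price, ScreenNo, Seat, ShowTime, TheaterID}, the whole schema; {CustomerID, Seat} is a candidate key.
Closure of {ScreenNo, ShowTime} is {City, CustomerID, MovieID, Price, ScreenNo, Seat, ShowTime, TheaterID}, the whole schema; {ScreenNo, ShowTime} is a candidate key.
Closure of {Seat, ShowTime} is {City, CustomerID, MovieID, Price, ScreenNo, Seat, ShowTime, TheaterID}, the whole schema; {Seat, ShowTime} is a candidate key.
Any other superkey properly contains one of these, so there are no further candidate keys.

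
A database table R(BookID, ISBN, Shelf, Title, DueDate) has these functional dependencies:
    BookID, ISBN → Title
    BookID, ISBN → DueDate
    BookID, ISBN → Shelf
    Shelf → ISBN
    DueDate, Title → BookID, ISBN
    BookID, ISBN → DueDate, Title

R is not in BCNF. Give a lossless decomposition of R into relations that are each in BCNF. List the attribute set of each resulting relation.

Candidate keys of the original relation: {BookID, ISBN}, {BookID, Shelf}, {DueDate, Title}.
In {BookID, DueDate, ISBN, Shelf, Title}, {Shelf} is not a superkey ({Shelf}⁺ restricted to this set is {ISBN, Shelf}), so split on Shelf → ISBN into {ISBN, Shelf} and {BookID, DueDate, Shelf, Title}.
{ISBN, Shelf} has no BCNF violation.
{BookID, DueDate, Shelf, Title} has no BCNF violation.

{BookID, DueDate, Shelf, Title}; {ISBN, Shelf}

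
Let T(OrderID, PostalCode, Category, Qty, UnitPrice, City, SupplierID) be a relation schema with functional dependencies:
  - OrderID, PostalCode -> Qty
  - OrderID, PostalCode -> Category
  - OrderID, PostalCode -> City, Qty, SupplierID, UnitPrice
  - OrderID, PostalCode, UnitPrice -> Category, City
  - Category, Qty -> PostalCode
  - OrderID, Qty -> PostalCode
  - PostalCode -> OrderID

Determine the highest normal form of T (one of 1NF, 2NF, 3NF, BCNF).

Candidate keys: {Category, Qty}, {OrderID, Qty}, {PostalCode}. Prime attributes: {Category, OrderID, PostalCode, Qty}.
The left-hand side of every FD is a superkey, so BCNF is satisfied.

BCNF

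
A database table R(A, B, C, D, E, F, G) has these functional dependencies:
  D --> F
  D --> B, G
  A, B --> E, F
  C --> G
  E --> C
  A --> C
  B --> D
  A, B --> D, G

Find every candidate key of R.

{A, B}, {A, D}

No FD produces {A}, so it must be in every candidate key.
{A, B}⁺ = {A, B, C, D, E, F, G}, which is every attribute, so {A, B} is a candidate key.
{A, D}⁺ = {A, B, C, D, E, F, G}, which is every attribute, so {A, D} is a candidate key.
No proper subset of any of these is a key, and no other minimal superkey exists.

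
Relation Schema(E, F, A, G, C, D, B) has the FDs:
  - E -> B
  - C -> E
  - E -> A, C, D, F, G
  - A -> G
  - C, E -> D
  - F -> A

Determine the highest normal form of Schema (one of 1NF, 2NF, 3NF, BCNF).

Candidate keys: {C}, {E}. Prime attributes: {C, E}.
For A -> G we have {A}⁺ = {A, G}; {A} is not a superkey, so BCNF fails.
A -> G has non-prime {G} on the right and a non-superkey on the left, so 3NF fails.
Every candidate key is a single attribute, so no partial dependency is possible; 2NF holds.

2NF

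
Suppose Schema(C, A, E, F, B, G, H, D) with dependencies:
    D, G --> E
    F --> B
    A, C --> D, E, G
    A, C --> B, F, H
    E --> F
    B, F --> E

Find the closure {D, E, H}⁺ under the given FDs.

{B, D, E, F, H}

Start with {D, E, H}.
E --> F applies; add {F} → now {D, E, F, H}.
F --> B applies; add {B} → now {B, D, E, F, H}.
No further FD applies.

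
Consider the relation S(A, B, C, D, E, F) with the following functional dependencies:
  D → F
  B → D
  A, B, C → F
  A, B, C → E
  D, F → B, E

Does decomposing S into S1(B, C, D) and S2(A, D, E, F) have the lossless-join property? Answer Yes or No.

No

The shared attributes are {D} and {D}⁺ = {B, D, E, F}.
The closure covers neither S1 nor S2 entirely; the join is not lossless.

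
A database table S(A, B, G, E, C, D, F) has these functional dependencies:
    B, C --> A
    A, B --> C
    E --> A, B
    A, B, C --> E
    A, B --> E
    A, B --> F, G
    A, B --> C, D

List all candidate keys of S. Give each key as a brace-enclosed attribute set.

{E} is a candidate key since {E}⁺ = {A, B, C, D, E, F, G} covers every attribute.
{A, B} is a candidate key since {A, B}⁺ = {A, B, C, D, E, F, G} covers every attribute.
{B, C} is a candidate key since {B, C}⁺ = {A, B, C, D, E, F, G} covers every attribute.
These are minimal and exhaustive — every other superkey contains one of them.

{A, B}, {B, C}, {E}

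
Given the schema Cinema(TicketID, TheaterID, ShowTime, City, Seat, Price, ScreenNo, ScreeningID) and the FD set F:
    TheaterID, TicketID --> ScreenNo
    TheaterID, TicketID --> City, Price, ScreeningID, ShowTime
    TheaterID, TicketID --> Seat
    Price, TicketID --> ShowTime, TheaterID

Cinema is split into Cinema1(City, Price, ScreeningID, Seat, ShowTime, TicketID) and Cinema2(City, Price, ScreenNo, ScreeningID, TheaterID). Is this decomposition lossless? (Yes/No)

No

Cinema1 ∩ Cinema2 = {City, Price, ScreeningID}; its closure under F is {City, Price, ScreeningID}.
Neither Cinema1 nor Cinema2 is contained in that closure, so the decomposition is lossy.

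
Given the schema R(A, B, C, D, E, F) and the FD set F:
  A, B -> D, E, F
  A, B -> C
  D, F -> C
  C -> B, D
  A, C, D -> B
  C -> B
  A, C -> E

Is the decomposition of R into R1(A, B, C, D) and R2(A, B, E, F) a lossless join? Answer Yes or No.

The shared attributes are {A, B} and {A, B}⁺ = {A, B, C, D, E, F}.
Since R1 ⊆ {A, B, C, D, E, F}, the intersection is a superkey of R1; the decomposition is lossless.

Yes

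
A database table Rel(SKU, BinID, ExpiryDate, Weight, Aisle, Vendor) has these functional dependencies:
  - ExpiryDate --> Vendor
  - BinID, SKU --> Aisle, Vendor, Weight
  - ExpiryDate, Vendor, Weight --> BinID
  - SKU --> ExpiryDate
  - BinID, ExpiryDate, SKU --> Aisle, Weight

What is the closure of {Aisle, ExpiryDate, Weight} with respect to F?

Start with {Aisle, ExpiryDate, Weight}.
ExpiryDate --> Vendor applies; add {Vendor} → now {Aisle, ExpiryDate, Vendor, Weight}.
ExpiryDate, Vendor, Weight --> BinID applies; add {BinID} → now {Aisle, BinID, ExpiryDate, Vendor, Weight}.
No further FD applies.

{Aisle, BinID, ExpiryDate, Vendor, Weight}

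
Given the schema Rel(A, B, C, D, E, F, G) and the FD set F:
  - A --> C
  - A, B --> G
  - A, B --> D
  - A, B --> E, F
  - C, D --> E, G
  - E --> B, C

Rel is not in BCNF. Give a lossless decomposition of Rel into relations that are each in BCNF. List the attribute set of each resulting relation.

Candidate keys of the original relation: {A, B}, {A, D}, {A, E}.
In {A, B, C, D, E, F, G}, {A} is not a superkey ({A}⁺ restricted to this set is {A, C}), so split on A --> C into {A, C} and {A, B, D, E, F, G}.
{A, C}: every determinant is a superkey — BCNF.
In {A, B, D, E, F, G}, {E} is not a superkey ({E}⁺ restricted to this set is {B, E}), so split on E --> B into {B, E} and {A, D, E, F, G}.
{B, E}: every determinant is a superkey — BCNF.
In {A, D, E, F, G}, {D, E} is not a superkey ({D, E}⁺ restricted to this set is {D, E, G}), so split on D, E --> G into {D, E, G} and {A, D, E, F}.
{D, E, G}: every determinant is a superkey — BCNF.
{A, D, E, F}: every determinant is a superkey — BCNF.

{A, C}; {A, D, E, F}; {B, E}; {D, E, G}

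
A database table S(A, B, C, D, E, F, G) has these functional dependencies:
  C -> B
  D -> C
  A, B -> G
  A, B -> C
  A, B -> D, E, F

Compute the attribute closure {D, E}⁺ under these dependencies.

{B, C, D, E}

Start with {D, E}.
D -> C applies; add {C} → now {C, D, E}.
C -> B applies; add {B} → now {B, C, D, E}.
No further FD applies.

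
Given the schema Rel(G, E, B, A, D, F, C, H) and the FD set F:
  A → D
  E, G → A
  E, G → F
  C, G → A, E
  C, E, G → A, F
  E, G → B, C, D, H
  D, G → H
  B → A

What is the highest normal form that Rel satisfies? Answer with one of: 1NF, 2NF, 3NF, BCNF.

2NF

Candidate keys: {C, G}, {E, G}. Prime attributes: {C, E, G}.
A → D breaks BCNF: {A}⁺ = {A, D}, so {A} is not a superkey.
Because {D} is non-prime and the left side of A → D is not a superkey, the relation is not in 3NF.
No non-prime attribute depends on a proper subset of any candidate key, so 2NF holds.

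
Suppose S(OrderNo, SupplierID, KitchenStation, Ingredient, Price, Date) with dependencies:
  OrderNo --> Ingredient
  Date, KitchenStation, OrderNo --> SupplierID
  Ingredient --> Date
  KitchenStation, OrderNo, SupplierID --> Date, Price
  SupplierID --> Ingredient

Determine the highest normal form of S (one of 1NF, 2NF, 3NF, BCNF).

1NF

Candidate key: {KitchenStation, OrderNo}. Prime attributes: {KitchenStation, OrderNo}.
For OrderNo --> Ingredient we have {OrderNo}⁺ = {Date, Ingredient, OrderNo}; {OrderNo} is not a superkey, so BCNF fails.
OrderNo --> Ingredient has non-prime {Ingredient} on the right and a non-superkey on the left, so 3NF fails.
The proper key subset {OrderNo} of {KitchenStation, OrderNo} determines non-prime {Date, Ingredient}, so the relation is not even in 2NF.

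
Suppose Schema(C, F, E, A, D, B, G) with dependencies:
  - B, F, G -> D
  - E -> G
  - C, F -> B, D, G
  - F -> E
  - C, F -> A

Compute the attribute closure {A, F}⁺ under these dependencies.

{A, E, F, G}

Start with {A, F}.
F -> E applies; add {E} → now {A, E, F}.
E -> G applies; add {G} → now {A, E, F, G}.
No further FD applies.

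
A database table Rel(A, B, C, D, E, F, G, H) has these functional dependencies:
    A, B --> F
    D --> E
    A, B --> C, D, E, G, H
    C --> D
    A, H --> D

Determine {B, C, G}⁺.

{B, C, D, E, G}

Start with {B, C, G}.
C --> D applies; add {D} → now {B, C, D, G}.
D --> E applies; add {E} → now {B, C, D, E, G}.
No further FD applies.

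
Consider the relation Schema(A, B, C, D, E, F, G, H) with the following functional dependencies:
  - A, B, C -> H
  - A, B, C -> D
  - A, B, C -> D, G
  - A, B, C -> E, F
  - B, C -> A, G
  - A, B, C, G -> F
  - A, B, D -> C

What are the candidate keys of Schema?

Attributes never on any right-hand side: {B} — every candidate key must contain it.
{B, C}⁺ = {A, B, C, D, E, F, G, H}, which is every attribute, so {B, C} is a candidate key.
{A, B, D}⁺ = {A, B, C, D, E, F, G, H}, which is every attribute, so {A, B, D} is a candidate key.
Any other superkey properly contains one of these, so there are no further candidate keys.

{A, B, D}, {B, C}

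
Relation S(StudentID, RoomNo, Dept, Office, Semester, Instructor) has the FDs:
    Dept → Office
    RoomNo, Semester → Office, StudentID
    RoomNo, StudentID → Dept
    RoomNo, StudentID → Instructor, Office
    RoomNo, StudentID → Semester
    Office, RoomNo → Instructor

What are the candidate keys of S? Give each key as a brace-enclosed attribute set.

Attributes never on any right-hand side: {RoomNo} — every candidate key must contain it.
{RoomNo, Semester}⁺ = {Dept, Instructor, Office, RoomNo, Semester, StudentID}, which is every attribute, so {RoomNo, Semester} is a candidate key.
{RoomNo, StudentID}⁺ = {Dept, Instructor, Office, RoomNo, Semester, StudentID}, which is every attribute, so {RoomNo, StudentID} is a candidate key.
Any other superkey properly contains one of these, so there are no further candidate keys.

{RoomNo, Semester}, {RoomNo, StudentID}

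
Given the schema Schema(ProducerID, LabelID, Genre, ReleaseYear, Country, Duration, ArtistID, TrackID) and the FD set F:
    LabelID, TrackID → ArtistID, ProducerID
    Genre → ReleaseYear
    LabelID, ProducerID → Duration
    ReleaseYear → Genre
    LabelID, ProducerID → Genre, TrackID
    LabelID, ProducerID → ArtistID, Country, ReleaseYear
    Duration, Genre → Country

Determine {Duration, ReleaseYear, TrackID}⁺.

Start with {Duration, ReleaseYear, TrackID}.
ReleaseYear → Genre applies; add {Genre} → now {Duration, Genre, ReleaseYear, TrackID}.
Duration, Genre → Country applies; add {Country} → now {Country, Duration, Genre, ReleaseYear, TrackID}.
No further FD applies.

{Country, Duration, Genre, ReleaseYear, TrackID}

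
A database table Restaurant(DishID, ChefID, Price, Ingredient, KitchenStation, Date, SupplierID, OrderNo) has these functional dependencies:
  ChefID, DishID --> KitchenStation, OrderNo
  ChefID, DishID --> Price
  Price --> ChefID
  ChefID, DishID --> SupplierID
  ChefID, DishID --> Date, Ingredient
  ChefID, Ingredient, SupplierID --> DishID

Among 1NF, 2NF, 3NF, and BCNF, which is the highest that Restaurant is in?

Candidate keys: {ChefID, DishID}, {ChefID, Ingredient, SupplierID}, {DishID, Price}, {Ingredient, Price, SupplierID}. Prime attributes: {ChefID, DishID, Ingredient, Price, SupplierID}.
Price --> ChefID breaks BCNF: {Price}⁺ = {ChefID, Price}, so {Price} is not a superkey.
But every attribute on its right side ({ChefID}) is prime, and the same holds for every other non-superkey FD, so 3NF still holds.

3NF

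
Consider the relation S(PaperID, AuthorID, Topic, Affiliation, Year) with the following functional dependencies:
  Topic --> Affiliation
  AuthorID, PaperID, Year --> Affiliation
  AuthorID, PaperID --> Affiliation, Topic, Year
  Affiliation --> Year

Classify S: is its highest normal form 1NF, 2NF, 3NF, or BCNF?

2NF

Candidate key: {AuthorID, PaperID}. Prime attributes: {AuthorID, PaperID}.
Topic --> Affiliation breaks BCNF: {Topic}⁺ = {Affiliation, Topic, Year}, so {Topic} is not a superkey.
Topic --> Affiliation determines the non-prime attribute {Affiliation} from a non-superkey — 3NF is violated.
No non-prime attribute depends on a proper subset of any candidate key, so 2NF holds.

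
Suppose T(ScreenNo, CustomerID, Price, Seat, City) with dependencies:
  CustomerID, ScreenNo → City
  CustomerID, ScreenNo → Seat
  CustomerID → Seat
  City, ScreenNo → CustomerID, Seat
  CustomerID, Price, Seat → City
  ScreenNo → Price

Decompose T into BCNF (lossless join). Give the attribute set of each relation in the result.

Candidate keys of the original relation: {City, ScreenNo}, {CustomerID, ScreenNo}.
In {City, CustomerID, Price, ScreenNo, Seat}, {CustomerID} is not a superkey ({CustomerID}⁺ restricted to this set is {CustomerID, Seat}), so split on CustomerID → Seat into {CustomerID, Seat} and {City, CustomerID, Price, ScreenNo}.
{CustomerID, Seat} has no BCNF violation.
In {City, CustomerID, Price, ScreenNo}, {ScreenNo} is not a superkey ({ScreenNo}⁺ restricted to this set is {Price, ScreenNo}), so split on ScreenNo → Price into {Price, ScreenNo} and {City, CustomerID, ScreenNo}.
{Price, ScreenNo} has no BCNF violation.
{City, CustomerID, ScreenNo} has no BCNF violation.

{City, CustomerID, ScreenNo}; {CustomerID, Seat}; {Price, ScreenNo}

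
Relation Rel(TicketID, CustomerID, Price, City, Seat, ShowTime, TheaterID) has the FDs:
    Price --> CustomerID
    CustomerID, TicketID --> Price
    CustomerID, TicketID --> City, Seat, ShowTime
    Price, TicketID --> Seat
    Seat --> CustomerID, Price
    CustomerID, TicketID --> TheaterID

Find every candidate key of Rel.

{CustomerID, TicketID}, {Price, TicketID}, {Seat, TicketID}

Attributes never on any right-hand side: {TicketID} — every candidate key must contain it.
{CustomerID, TicketID}⁺ = {City, CustomerID, Price, Seat, ShowTime, TheaterID, TicketID}, which is every attribute, so {CustomerID, TicketID} is a candidate key.
{Price, TicketID}⁺ = {City, CustomerID, Price, Seat, ShowTime, TheaterID, TicketID}, which is every attribute, so {Price, TicketID} is a candidate key.
{Seat, TicketID}⁺ = {City, CustomerID, Price, Seat, ShowTime, TheaterID, TicketID}, which is every attribute, so {Seat, TicketID} is a candidate key.
No proper subset of any of these is a key, and no other minimal superkey exists.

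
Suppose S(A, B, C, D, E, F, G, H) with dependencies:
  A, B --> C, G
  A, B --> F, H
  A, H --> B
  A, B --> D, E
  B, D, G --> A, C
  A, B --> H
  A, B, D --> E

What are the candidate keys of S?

{A, B}, {A, H}, {B, D, G}

{A, B} is a candidate key since {A, B}⁺ = {A, B, C, D, E, F, G, H} covers every attribute.
{A, H} is a candidate key since {A, H}⁺ = {A, B, C, D, E, F, G, H} covers every attribute.
{B, D, G} is a candidate key since {B, D, G}⁺ = {A, B, C, D, E, F, G, H} covers every attribute.
These are minimal and exhaustive — every other superkey contains one of them.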